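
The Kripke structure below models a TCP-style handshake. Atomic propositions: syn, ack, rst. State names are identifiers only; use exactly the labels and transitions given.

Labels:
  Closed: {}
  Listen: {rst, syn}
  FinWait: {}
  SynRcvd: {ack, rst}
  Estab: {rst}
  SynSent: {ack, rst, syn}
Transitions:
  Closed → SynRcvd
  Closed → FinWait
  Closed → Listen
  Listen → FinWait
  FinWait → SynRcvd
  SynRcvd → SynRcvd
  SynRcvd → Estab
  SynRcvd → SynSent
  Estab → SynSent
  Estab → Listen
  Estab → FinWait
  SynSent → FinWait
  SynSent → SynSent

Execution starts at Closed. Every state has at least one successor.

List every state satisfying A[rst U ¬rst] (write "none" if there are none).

{Closed, Listen, FinWait}

States satisfying rst: {Listen, SynRcvd, Estab, SynSent}.
States satisfying ¬rst: {Closed, FinWait}.
States satisfying A[rst U ¬rst]: {Closed, Listen, FinWait}.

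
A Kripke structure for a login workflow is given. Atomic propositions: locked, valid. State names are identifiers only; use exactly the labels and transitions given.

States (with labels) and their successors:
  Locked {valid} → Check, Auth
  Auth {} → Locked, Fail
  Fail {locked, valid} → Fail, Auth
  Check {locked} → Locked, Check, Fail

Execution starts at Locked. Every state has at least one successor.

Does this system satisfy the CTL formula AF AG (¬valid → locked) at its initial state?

States satisfying AG (¬valid → locked): ∅.
States satisfying AF AG (¬valid → locked): ∅.
There is a path from Locked along which AG (¬valid → locked) never holds.
Locked ∉ Sat(AF AG (¬valid → locked)).

No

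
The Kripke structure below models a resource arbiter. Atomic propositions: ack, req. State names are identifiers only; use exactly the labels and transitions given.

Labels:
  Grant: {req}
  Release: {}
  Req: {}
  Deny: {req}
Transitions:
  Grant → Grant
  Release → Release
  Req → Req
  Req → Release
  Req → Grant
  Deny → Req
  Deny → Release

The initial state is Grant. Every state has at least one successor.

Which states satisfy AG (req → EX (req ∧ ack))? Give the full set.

States satisfying req → EX (req ∧ ack): {Release, Req}.
States satisfying AG (req → EX (req ∧ ack)): {Release}.

{Release}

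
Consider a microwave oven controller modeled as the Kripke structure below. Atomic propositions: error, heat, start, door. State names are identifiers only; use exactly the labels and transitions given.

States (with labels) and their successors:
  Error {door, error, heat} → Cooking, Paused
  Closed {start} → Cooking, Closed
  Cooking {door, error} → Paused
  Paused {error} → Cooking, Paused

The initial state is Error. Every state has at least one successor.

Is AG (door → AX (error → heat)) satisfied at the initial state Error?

States satisfying door → AX (error → heat): {Closed, Paused}.
States satisfying AG (door → AX (error → heat)): ∅.
Cooking is reachable from Error and violates door → AX (error → heat), so AG fails at Error.
Error ∉ Sat(AG (door → AX (error → heat))).

Violated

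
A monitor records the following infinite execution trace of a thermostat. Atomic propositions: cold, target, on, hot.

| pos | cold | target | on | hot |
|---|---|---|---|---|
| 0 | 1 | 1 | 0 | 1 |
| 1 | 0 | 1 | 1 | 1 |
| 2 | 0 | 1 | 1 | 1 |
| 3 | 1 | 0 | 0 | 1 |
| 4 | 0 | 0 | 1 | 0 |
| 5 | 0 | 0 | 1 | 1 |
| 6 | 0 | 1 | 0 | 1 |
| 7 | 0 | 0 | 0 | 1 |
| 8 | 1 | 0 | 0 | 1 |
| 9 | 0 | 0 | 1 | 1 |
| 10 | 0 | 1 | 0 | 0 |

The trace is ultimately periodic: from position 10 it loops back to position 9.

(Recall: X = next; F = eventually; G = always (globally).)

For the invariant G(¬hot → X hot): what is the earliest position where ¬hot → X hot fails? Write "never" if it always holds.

never

¬hot → X hot holds at every position 0..10, and those are all the positions the trace ever visits, so the invariant G(¬hot → X hot) is never violated.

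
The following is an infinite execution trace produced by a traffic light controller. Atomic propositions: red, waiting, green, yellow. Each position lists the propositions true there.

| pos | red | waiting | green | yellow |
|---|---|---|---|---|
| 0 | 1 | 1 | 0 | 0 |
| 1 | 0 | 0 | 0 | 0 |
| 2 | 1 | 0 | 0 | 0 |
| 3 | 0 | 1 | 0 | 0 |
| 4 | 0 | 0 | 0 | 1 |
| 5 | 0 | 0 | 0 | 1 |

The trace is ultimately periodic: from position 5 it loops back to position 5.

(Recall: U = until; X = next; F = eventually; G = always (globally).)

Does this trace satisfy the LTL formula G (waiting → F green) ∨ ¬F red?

No

waiting → F green must hold at every position from 0 onward. It fails at position 0, so G (waiting → F green) is false.
Positions where waiting holds: 0, 3.
Check F green at each: 0→fails, 3→fails.
At position 0: G (waiting → F green) is false; ¬F red is false; so G (waiting → F green) ∨ ¬F red is false.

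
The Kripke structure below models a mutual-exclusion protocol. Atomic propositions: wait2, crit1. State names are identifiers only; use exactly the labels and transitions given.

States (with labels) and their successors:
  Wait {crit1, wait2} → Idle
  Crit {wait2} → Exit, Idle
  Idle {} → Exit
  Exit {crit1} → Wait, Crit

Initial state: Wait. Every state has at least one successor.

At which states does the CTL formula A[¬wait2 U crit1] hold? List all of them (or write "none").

States satisfying ¬wait2: {Idle, Exit}.
States satisfying crit1: {Wait, Exit}.
States satisfying A[¬wait2 U crit1]: {Wait, Idle, Exit}.

{Wait, Idle, Exit}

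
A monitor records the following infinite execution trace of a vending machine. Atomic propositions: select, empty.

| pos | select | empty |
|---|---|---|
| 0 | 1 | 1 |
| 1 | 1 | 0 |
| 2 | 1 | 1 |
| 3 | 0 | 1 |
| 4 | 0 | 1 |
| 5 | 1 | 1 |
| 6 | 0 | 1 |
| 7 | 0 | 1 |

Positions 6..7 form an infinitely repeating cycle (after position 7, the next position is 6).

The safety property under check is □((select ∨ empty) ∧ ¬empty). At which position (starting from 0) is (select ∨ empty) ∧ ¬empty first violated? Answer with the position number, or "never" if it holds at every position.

0

At position 0 the labels are {empty, select}, so (select ∨ empty) ∧ ¬empty is false there. This is the first violation.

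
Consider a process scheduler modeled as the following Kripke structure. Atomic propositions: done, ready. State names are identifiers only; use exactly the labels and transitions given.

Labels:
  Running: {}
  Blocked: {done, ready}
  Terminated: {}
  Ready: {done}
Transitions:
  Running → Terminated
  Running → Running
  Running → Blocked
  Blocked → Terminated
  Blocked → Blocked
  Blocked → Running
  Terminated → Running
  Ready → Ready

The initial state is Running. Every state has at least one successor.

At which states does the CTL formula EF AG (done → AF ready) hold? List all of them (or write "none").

States satisfying AG (done → AF ready): {Running, Blocked, Terminated}.
States satisfying EF AG (done → AF ready): {Running, Blocked, Terminated}.

{Running, Blocked, Terminated}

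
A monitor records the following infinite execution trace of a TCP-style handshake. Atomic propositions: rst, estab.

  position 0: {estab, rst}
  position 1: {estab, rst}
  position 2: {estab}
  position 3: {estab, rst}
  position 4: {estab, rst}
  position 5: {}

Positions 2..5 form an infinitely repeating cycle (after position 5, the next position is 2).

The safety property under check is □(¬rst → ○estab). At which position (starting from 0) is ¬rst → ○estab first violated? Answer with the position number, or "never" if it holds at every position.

¬rst → ○estab holds at every position 0..5, and those are all the positions the trace ever visits, so the invariant □(¬rst → ○estab) is never violated.

never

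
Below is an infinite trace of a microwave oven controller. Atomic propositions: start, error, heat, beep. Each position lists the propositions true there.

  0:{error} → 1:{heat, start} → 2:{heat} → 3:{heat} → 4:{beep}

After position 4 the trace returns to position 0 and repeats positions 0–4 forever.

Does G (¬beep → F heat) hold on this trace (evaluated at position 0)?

Holds

¬beep → F heat holds at every position 0..4, and those are all positions ever visited, so G (¬beep → F heat) holds.
Positions where ¬beep holds: 0, 1, 2, 3.
Check F heat at each: 0→ok, 1→ok, 2→ok, 3→ok.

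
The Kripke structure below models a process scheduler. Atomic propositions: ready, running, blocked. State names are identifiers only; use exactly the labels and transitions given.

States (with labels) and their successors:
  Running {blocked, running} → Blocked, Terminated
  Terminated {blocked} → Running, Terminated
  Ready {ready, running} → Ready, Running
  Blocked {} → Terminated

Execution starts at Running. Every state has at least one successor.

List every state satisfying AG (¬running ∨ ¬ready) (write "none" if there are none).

States satisfying ¬running ∨ ¬ready: {Running, Terminated, Blocked}.
States satisfying AG (¬running ∨ ¬ready): {Running, Terminated, Blocked}.

{Running, Terminated, Blocked}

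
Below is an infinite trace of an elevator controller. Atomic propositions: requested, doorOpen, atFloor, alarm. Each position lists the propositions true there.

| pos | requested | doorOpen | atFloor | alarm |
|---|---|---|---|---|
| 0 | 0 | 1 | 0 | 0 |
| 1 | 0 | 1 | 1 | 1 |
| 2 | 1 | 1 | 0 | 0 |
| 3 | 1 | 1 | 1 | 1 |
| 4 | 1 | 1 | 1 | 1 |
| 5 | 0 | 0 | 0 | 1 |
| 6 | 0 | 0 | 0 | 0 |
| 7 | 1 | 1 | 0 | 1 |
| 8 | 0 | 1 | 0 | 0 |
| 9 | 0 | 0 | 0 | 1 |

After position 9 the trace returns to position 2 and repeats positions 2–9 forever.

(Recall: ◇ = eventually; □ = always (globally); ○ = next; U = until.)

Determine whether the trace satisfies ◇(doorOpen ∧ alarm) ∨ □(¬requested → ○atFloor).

doorOpen ∧ alarm holds at position 1, which is reachable from 0, so ◇(doorOpen ∧ alarm) holds.
¬requested → ○atFloor must hold at every position from 0 onward. It fails at position 1, so □(¬requested → ○atFloor) is false.
Positions where ¬requested holds: 0, 1, 5, 6, 8, 9.
Check ○atFloor at each: 0→ok, 1→fails, 5→fails, 6→fails, 8→fails, 9→fails.
At position 0: ◇(doorOpen ∧ alarm) is true; □(¬requested → ○atFloor) is false; so ◇(doorOpen ∧ alarm) ∨ □(¬requested → ○atFloor) is true.

Holds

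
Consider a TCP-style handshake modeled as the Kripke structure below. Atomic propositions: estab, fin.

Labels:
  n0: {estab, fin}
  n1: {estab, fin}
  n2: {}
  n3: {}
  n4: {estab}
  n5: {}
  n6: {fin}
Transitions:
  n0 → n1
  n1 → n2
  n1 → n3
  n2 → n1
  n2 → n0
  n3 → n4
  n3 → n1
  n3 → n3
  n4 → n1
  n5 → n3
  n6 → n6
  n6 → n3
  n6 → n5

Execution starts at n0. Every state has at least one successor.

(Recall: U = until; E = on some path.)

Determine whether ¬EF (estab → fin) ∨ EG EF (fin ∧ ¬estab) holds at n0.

No

States satisfying estab → fin: {n0, n1, n2, n3, n5, n6}.
States satisfying EF (estab → fin): {n0, n1, n2, n3, n4, n5, n6}.
States satisfying ¬EF (estab → fin): ∅.
States satisfying EF (fin ∧ ¬estab): {n6}.
States satisfying EG EF (fin ∧ ¬estab): {n6}.
States satisfying ¬EF (estab → fin) ∨ EG EF (fin ∧ ¬estab): {n6}.
n0 ∉ Sat(¬EF (estab → fin) ∨ EG EF (fin ∧ ¬estab)).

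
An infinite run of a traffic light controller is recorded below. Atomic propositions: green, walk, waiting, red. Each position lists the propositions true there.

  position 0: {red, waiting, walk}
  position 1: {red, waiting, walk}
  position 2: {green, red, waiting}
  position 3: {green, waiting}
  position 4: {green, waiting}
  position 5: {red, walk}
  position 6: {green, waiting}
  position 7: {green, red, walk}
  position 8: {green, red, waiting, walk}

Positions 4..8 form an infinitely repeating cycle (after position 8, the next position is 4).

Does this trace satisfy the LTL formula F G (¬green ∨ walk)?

G (¬green ∨ walk) is false at every position 0..8, so it never becomes true and F G (¬green ∨ walk) fails.

No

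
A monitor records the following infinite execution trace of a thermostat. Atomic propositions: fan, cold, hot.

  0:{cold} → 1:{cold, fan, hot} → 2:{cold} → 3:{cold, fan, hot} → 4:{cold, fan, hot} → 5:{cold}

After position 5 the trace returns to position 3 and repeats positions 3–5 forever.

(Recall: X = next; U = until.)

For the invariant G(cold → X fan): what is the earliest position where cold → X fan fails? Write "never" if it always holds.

1

Check cold → X fan at each position in order: 0 ✓.
At position 1 the labels are {cold, fan, hot} and the next position 2 has {cold}, so cold → X fan is false there. This is the first violation.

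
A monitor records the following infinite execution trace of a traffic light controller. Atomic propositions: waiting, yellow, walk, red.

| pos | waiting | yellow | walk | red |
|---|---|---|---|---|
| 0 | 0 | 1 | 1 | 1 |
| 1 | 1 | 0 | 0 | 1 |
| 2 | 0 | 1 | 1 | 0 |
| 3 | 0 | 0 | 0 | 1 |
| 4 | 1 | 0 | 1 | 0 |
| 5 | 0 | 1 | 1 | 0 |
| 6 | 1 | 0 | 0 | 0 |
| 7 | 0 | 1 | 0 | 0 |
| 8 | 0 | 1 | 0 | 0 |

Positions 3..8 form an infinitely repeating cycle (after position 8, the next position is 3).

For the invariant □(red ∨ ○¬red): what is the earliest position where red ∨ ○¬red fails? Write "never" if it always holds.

Check red ∨ ○¬red at each position in order: 0 ✓, 1 ✓.
At position 2 the labels are {walk, yellow} and the next position 3 has {red}, so red ∨ ○¬red is false there. This is the first violation.

2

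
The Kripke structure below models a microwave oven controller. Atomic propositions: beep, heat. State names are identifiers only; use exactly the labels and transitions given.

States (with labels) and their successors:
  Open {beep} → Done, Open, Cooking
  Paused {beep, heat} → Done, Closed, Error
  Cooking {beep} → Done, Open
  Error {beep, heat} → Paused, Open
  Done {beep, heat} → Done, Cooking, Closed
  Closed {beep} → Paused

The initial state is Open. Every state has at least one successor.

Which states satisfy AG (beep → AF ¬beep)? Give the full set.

none

States satisfying beep → AF ¬beep: ∅.
States satisfying AG (beep → AF ¬beep): ∅.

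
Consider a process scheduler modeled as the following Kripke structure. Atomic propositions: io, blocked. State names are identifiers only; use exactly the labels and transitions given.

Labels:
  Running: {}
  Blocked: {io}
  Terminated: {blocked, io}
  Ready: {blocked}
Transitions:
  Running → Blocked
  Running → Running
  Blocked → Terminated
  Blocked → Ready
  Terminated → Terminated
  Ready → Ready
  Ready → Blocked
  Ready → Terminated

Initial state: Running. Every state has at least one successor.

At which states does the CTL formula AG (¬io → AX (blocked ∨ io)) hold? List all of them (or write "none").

{Blocked, Terminated, Ready}

States satisfying ¬io → AX (blocked ∨ io): {Blocked, Terminated, Ready}.
States satisfying AG (¬io → AX (blocked ∨ io)): {Blocked, Terminated, Ready}.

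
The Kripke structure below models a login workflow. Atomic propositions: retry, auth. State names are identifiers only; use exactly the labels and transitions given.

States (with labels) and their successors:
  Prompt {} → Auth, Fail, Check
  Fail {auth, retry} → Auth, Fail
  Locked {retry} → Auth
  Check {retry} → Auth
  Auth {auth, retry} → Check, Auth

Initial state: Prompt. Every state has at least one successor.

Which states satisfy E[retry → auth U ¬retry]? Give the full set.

States satisfying retry → auth: {Prompt, Fail, Auth}.
States satisfying ¬retry: {Prompt}.
States satisfying E[retry → auth U ¬retry]: {Prompt}.

{Prompt}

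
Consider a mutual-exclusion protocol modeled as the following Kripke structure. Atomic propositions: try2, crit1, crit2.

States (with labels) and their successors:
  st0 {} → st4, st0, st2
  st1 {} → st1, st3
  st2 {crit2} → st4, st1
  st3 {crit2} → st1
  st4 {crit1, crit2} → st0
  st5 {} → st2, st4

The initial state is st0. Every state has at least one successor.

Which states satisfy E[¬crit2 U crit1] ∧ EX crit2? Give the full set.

{st0, st5}

States satisfying ¬crit2: {st0, st1, st5}.
States satisfying crit1: {st4}.
States satisfying E[¬crit2 U crit1]: {st0, st4, st5}.
States satisfying crit2: {st2, st3, st4}.
States satisfying EX crit2: {st0, st1, st2, st5}.
States satisfying E[¬crit2 U crit1] ∧ EX crit2: {st0, st5}.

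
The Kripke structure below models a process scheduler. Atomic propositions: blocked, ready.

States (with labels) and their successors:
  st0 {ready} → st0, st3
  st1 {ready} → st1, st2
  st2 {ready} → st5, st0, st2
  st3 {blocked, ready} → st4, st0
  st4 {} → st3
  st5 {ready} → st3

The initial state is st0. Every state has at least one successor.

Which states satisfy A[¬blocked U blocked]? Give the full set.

States satisfying ¬blocked: {st0, st1, st2, st4, st5}.
States satisfying blocked: {st3}.
States satisfying A[¬blocked U blocked]: {st3, st4, st5}.

{st3, st4, st5}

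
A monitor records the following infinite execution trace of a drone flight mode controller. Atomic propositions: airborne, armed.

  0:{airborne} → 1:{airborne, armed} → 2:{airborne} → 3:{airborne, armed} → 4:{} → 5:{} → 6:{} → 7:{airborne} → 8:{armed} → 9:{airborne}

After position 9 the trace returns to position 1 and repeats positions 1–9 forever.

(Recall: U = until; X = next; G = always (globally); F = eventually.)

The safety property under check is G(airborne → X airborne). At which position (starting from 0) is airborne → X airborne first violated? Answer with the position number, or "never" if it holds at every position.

Check airborne → X airborne at each position in order: 0 ✓, 1 ✓, 2 ✓.
At position 3 the labels are {airborne, armed} and the next position 4 has {}, so airborne → X airborne is false there. This is the first violation.

3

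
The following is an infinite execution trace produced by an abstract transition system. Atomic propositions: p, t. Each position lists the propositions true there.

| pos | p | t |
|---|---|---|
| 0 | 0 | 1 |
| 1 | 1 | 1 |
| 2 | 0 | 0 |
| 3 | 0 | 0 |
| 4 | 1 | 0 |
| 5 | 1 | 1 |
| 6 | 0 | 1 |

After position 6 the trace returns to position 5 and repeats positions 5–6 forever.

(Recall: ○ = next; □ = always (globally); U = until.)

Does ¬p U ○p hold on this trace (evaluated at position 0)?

Walking from position 0: ○p first holds at position 0, and ¬p holds at every earlier position along the way, so ¬p U ○p holds.

Satisfied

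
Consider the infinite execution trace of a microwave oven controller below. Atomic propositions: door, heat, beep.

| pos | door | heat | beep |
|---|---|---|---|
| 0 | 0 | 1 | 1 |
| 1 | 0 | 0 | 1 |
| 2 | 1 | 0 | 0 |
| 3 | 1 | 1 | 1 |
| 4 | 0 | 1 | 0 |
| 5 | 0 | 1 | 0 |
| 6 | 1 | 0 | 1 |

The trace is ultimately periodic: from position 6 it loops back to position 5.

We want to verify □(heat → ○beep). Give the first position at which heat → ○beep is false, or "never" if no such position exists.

3

Check heat → ○beep at each position in order: 0 ✓, 1 ✓, 2 ✓.
At position 3 the labels are {beep, door, heat} and the next position 4 has {heat}, so heat → ○beep is false there. This is the first violation.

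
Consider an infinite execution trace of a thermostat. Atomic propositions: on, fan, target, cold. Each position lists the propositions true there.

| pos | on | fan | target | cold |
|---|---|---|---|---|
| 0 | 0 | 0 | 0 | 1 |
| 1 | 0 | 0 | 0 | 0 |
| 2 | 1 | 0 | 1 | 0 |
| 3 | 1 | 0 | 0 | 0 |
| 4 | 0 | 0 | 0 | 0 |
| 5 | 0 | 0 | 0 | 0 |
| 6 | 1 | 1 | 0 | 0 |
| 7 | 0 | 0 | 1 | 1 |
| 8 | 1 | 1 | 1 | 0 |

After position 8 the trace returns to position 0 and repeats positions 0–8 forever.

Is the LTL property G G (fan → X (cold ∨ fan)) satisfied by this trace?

Yes

G (fan → X (cold ∨ fan)) holds at every position 0..8, and those are all positions ever visited, so G G (fan → X (cold ∨ fan)) holds.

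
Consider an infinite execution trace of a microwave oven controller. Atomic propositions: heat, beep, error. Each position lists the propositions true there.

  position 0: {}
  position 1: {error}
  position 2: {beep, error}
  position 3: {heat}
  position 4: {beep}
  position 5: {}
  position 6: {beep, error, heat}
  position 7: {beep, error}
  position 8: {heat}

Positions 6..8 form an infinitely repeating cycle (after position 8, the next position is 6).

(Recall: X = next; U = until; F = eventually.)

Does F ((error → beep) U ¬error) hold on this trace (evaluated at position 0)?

Holds

(error → beep) U ¬error holds at position 0, which is reachable from 0, so F ((error → beep) U ¬error) holds.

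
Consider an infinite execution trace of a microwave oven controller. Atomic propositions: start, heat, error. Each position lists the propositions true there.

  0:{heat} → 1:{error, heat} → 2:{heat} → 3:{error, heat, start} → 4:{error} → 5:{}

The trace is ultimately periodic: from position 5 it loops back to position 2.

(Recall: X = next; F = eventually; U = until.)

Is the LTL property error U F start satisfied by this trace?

Walking from position 0: F start first holds at position 0, and error holds at every earlier position along the way, so error U F start holds.

Yes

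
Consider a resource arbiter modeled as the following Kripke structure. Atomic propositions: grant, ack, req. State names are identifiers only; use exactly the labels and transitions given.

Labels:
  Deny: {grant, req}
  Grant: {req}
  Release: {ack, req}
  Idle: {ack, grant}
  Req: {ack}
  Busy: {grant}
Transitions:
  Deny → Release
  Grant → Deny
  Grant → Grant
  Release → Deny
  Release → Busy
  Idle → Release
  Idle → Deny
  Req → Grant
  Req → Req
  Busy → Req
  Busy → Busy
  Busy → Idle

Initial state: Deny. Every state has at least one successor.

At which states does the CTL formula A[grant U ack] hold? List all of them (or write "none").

{Deny, Release, Idle, Req}

States satisfying grant: {Deny, Idle, Busy}.
States satisfying ack: {Release, Idle, Req}.
States satisfying A[grant U ack]: {Deny, Release, Idle, Req}.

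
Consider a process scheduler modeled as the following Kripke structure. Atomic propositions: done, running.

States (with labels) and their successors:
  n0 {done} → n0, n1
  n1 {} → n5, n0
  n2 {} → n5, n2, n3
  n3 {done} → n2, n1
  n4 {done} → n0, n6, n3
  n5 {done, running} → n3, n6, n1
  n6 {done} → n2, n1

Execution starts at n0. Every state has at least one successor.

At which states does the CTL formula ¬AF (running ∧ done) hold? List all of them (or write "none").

{n0, n1, n2, n3, n4, n6}

States satisfying running ∧ done: {n5}.
States satisfying AF (running ∧ done): {n5}.
States satisfying ¬AF (running ∧ done): {n0, n1, n2, n3, n4, n6}.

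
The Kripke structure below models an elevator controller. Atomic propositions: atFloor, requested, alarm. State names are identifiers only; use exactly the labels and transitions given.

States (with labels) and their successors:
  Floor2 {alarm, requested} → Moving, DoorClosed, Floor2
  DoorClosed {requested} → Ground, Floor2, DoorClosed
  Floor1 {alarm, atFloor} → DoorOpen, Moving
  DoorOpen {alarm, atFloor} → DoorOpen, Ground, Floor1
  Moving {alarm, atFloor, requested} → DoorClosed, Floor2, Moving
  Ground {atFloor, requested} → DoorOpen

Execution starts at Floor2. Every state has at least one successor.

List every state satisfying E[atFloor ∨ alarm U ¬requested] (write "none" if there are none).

{Floor1, DoorOpen, Ground}

States satisfying atFloor ∨ alarm: {Floor2, Floor1, DoorOpen, Moving, Ground}.
States satisfying ¬requested: {Floor1, DoorOpen}.
States satisfying E[atFloor ∨ alarm U ¬requested]: {Floor1, DoorOpen, Ground}.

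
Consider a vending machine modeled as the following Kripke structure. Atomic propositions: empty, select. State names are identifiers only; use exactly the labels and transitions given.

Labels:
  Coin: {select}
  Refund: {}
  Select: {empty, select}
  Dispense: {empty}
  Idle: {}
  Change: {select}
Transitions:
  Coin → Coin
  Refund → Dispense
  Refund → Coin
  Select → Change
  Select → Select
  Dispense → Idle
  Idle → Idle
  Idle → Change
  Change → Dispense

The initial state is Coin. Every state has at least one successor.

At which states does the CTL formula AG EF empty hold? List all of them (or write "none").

{Select, Dispense, Idle, Change}

States satisfying EF empty: {Refund, Select, Dispense, Idle, Change}.
States satisfying AG EF empty: {Select, Dispense, Idle, Change}.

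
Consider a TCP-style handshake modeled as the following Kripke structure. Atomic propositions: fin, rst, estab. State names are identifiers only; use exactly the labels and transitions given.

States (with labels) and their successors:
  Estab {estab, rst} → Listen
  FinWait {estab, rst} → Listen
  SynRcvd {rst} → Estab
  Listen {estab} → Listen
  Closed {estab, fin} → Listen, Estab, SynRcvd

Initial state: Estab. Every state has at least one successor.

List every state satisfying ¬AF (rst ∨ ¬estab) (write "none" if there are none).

States satisfying rst ∨ ¬estab: {Estab, FinWait, SynRcvd}.
States satisfying AF (rst ∨ ¬estab): {Estab, FinWait, SynRcvd}.
States satisfying ¬AF (rst ∨ ¬estab): {Listen, Closed}.

{Listen, Closed}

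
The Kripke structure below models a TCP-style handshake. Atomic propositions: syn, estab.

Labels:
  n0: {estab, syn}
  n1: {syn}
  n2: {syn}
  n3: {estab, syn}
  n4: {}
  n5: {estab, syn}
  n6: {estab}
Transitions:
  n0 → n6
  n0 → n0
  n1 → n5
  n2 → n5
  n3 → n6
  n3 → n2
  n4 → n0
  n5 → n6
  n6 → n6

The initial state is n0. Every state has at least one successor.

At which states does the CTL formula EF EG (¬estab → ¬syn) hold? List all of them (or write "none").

{n0, n1, n2, n3, n4, n5, n6}

States satisfying EG (¬estab → ¬syn): {n0, n3, n4, n5, n6}.
States satisfying EF EG (¬estab → ¬syn): {n0, n1, n2, n3, n4, n5, n6}.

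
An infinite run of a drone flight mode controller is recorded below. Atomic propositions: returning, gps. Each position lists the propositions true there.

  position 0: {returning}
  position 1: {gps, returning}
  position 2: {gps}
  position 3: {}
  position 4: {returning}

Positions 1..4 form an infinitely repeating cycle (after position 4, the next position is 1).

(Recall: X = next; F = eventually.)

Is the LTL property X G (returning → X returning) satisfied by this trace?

The position after 0 is 1; G (returning → X returning) is false there.

No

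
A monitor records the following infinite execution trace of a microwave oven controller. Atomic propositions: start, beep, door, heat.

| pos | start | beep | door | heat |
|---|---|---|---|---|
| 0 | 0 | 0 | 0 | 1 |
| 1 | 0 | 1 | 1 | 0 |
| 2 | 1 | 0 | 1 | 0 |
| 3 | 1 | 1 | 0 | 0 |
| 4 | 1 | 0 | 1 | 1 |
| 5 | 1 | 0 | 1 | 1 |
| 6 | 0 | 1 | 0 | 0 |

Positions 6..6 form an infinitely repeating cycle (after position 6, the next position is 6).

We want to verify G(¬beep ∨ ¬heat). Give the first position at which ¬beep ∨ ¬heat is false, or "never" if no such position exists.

never

¬beep ∨ ¬heat holds at every position 0..6, and those are all the positions the trace ever visits, so the invariant G(¬beep ∨ ¬heat) is never violated.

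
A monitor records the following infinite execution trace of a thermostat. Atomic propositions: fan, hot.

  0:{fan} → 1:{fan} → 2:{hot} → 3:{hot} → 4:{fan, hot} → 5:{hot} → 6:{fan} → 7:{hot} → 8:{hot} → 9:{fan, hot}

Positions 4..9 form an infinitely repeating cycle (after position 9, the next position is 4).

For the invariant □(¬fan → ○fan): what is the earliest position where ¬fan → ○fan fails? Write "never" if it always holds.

2

Check ¬fan → ○fan at each position in order: 0 ✓, 1 ✓.
At position 2 the labels are {hot} and the next position 3 has {hot}, so ¬fan → ○fan is false there. This is the first violation.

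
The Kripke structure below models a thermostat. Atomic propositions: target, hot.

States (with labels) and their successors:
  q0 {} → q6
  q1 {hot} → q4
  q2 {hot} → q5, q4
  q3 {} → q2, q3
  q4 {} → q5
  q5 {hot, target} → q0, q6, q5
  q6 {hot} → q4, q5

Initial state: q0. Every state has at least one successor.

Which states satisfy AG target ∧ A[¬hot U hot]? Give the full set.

none

States satisfying target: {q5}.
States satisfying AG target: ∅.
States satisfying ¬hot: {q0, q3, q4}.
States satisfying hot: {q1, q2, q5, q6}.
States satisfying A[¬hot U hot]: {q0, q1, q2, q4, q5, q6}.
States satisfying AG target ∧ A[¬hot U hot]: ∅.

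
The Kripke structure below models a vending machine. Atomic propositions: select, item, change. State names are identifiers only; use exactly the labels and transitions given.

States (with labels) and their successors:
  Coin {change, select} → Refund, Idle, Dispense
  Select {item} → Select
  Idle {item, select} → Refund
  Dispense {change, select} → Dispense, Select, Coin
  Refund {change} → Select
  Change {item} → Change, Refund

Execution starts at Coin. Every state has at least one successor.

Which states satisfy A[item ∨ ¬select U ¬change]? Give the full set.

States satisfying item ∨ ¬select: {Select, Idle, Refund, Change}.
States satisfying ¬change: {Select, Idle, Change}.
States satisfying A[item ∨ ¬select U ¬change]: {Select, Idle, Refund, Change}.

{Select, Idle, Refund, Change}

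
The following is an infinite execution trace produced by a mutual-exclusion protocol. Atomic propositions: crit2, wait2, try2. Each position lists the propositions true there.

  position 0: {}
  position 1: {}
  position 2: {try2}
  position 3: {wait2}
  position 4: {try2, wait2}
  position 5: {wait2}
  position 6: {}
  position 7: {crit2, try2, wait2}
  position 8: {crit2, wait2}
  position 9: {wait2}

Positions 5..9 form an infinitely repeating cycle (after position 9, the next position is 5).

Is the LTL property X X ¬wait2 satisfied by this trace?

Yes

The position after 0 is 1; X ¬wait2 is true there.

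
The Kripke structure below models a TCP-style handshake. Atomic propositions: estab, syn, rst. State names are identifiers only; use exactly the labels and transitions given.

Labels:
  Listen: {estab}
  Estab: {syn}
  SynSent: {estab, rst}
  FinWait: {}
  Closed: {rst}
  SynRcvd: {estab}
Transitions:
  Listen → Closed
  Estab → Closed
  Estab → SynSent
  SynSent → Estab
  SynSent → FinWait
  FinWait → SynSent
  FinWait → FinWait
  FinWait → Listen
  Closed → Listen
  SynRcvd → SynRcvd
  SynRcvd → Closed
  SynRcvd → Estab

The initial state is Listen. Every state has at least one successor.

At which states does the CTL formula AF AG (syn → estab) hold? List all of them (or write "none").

{Listen, Closed}

States satisfying AG (syn → estab): {Listen, Closed}.
States satisfying AF AG (syn → estab): {Listen, Closed}.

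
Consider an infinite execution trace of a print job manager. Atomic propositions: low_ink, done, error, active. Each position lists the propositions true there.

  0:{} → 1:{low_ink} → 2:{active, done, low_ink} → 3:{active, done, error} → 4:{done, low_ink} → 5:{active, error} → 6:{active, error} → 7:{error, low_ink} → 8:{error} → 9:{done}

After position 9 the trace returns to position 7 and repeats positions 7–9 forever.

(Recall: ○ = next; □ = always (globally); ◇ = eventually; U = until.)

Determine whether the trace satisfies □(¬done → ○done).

¬done → ○done must hold at every position from 0 onward. It fails at position 0, so □(¬done → ○done) is false.
Positions where ¬done holds: 0, 1, 5, 6, 7, 8.
Check ○done at each: 0→fails, 1→ok, 5→fails, 6→fails, 7→fails, 8→ok.

No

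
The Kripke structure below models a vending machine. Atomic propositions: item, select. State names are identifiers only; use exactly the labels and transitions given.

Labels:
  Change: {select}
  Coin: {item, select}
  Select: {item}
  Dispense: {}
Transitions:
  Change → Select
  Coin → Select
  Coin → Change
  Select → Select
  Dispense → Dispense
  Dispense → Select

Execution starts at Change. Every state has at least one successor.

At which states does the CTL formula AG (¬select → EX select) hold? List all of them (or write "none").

States satisfying ¬select → EX select: {Change, Coin}.
States satisfying AG (¬select → EX select): ∅.

none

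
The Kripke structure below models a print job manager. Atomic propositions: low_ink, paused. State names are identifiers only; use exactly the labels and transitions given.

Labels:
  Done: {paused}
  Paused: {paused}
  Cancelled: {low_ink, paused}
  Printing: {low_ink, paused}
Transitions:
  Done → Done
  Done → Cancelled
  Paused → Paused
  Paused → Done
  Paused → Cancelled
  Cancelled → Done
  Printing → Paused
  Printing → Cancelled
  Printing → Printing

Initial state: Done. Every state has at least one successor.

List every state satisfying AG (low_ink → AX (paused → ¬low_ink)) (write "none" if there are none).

{Done, Paused, Cancelled}

States satisfying low_ink → AX (paused → ¬low_ink): {Done, Paused, Cancelled}.
States satisfying AG (low_ink → AX (paused → ¬low_ink)): {Done, Paused, Cancelled}.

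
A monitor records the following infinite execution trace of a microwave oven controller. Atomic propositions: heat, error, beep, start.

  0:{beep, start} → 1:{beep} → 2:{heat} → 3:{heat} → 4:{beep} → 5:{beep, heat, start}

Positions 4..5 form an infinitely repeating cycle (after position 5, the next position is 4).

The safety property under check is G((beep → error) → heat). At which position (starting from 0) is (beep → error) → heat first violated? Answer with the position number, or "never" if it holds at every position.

never

(beep → error) → heat holds at every position 0..5, and those are all the positions the trace ever visits, so the invariant G((beep → error) → heat) is never violated.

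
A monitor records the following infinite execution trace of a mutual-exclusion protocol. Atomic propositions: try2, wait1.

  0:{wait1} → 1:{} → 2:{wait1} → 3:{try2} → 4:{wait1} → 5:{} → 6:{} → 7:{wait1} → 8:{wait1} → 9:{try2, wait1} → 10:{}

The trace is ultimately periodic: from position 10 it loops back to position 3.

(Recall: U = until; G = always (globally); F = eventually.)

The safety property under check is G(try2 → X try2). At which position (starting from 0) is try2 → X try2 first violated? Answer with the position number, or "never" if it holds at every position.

Check try2 → X try2 at each position in order: 0 ✓, 1 ✓, 2 ✓.
At position 3 the labels are {try2} and the next position 4 has {wait1}, so try2 → X try2 is false there. This is the first violation.

3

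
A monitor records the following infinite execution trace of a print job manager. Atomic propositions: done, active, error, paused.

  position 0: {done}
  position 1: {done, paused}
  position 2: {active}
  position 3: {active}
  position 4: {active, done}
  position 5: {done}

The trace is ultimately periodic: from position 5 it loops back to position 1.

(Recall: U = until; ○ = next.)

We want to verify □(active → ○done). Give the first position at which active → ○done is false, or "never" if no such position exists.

2

Check active → ○done at each position in order: 0 ✓, 1 ✓.
At position 2 the labels are {active} and the next position 3 has {active}, so active → ○done is false there. This is the first violation.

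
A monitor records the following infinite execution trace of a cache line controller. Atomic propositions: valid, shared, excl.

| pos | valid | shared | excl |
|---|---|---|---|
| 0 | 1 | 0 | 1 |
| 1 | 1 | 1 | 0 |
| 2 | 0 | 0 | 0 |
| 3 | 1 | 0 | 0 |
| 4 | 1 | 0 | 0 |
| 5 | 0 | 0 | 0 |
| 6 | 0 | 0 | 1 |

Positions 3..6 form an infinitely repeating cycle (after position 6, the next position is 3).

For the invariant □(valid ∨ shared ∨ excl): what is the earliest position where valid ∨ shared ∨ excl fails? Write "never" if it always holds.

2

Check valid ∨ shared ∨ excl at each position in order: 0 ✓, 1 ✓.
At position 2 the labels are {}, so valid ∨ shared ∨ excl is false there. This is the first violation.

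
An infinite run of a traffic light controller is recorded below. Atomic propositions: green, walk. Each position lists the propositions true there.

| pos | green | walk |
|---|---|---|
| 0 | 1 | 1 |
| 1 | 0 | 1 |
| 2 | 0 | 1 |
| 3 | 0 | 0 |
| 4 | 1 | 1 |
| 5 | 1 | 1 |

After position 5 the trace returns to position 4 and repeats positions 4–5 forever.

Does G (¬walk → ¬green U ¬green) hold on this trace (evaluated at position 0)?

Satisfied

¬walk → ¬green U ¬green holds at every position 0..5, and those are all positions ever visited, so G (¬walk → ¬green U ¬green) holds.
Positions where ¬walk holds: 3.
Check ¬green U ¬green at each: 3→ok.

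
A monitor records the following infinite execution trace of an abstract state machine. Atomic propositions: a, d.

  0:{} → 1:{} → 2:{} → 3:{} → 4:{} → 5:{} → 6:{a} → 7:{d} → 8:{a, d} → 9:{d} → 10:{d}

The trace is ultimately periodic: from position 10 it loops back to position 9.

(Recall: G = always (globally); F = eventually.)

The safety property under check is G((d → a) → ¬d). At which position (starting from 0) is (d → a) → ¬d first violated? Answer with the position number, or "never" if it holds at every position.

Check (d → a) → ¬d at each position in order: 0 ✓, 1 ✓, 2 ✓, 3 ✓, 4 ✓, 5 ✓, 6 ✓, 7 ✓.
At position 8 the labels are {a, d}, so (d → a) → ¬d is false there. This is the first violation.

8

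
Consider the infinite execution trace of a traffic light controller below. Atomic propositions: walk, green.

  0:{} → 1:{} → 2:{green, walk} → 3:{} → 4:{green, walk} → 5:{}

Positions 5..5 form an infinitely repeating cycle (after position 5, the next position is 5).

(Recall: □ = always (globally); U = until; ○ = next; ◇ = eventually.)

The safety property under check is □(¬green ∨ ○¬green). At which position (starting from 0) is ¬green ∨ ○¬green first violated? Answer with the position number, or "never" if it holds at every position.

¬green ∨ ○¬green holds at every position 0..5, and those are all the positions the trace ever visits, so the invariant □(¬green ∨ ○¬green) is never violated.

never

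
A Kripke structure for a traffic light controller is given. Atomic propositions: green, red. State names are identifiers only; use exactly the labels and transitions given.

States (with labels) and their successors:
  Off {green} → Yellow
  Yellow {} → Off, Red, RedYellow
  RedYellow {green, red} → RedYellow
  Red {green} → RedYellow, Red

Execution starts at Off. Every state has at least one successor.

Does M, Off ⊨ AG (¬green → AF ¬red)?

Satisfied

States satisfying ¬green → AF ¬red: {Off, Yellow, RedYellow, Red}.
States satisfying AG (¬green → AF ¬red): {Off, Yellow, RedYellow, Red}.
Every state reachable from Off satisfies ¬green → AF ¬red.
Off ∈ Sat(AG (¬green → AF ¬red)).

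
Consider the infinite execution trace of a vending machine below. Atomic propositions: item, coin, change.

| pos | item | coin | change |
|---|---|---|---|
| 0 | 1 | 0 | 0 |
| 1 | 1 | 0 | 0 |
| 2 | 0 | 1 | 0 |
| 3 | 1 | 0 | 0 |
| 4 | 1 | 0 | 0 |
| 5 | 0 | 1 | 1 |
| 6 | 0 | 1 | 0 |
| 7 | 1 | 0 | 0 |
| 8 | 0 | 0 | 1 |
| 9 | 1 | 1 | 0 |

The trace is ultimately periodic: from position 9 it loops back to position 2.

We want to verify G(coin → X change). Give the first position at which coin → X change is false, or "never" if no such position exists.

2

Check coin → X change at each position in order: 0 ✓, 1 ✓.
At position 2 the labels are {coin} and the next position 3 has {item}, so coin → X change is false there. This is the first violation.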